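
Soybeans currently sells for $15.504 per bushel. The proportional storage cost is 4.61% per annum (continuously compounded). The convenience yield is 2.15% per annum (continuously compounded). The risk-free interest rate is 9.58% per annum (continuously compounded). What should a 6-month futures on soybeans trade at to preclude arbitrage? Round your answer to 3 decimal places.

Net carry = r + u − y = 0.0958 + 0.0461 − 0.0215 = 0.1204
F = S·e^((r+u−y)T) = 15.504 · e^(0.1204 × 6/12) = 15.504 · e^0.060200
= 15.504 × 1.062049 = $16.466 per bushel

$16.466 per bushel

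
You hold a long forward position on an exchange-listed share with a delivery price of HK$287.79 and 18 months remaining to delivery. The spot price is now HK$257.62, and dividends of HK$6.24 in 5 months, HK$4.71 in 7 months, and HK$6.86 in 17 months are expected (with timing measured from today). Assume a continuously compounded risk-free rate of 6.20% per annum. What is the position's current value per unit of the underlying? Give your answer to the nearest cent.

PV(remaining dividends) I = 6.24·e^(−0.0620·5/12) + 4.71·e^(−0.0620·7/12) + 6.86·e^(−0.0620·17/12) = 16.9067
Current forward F = (S − I)·e^(rT) = (257.62 − 16.9067)·e^(0.0620·18/12) = 240.7133 × 1.097462 = 264.1737
Value (long) = (F − K)·e^(−rT) = (264.1737 − 287.79) × 0.911194 = -21.5190
Value = -HK$21.52

-HK$21.52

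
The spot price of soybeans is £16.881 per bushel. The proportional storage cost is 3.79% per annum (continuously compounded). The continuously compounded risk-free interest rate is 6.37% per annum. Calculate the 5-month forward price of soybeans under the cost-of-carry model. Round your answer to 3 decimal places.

Net carry = r + u − y = 0.0637 + 0.0379 − 0.0000 = 0.1016
F = S·e^((r+u−y)T) = 16.881 · e^(0.1016 × 5/12) = 16.881 · e^0.042333
= 16.881 × 1.043242 = £17.611 per bushel

£17.611 per bushel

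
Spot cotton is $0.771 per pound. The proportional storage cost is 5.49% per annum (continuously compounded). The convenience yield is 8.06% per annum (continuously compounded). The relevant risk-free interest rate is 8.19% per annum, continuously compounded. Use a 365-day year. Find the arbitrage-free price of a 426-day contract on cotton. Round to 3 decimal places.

$0.823 per pound

Net carry = r + u − y = 0.0819 + 0.0549 − 0.0806 = 0.0562
F = S·e^((r+u−y)T) = 0.771 · e^(0.0562 × 426/365) = 0.771 · e^0.065592
= 0.771 × 1.067791 = $0.823 per pound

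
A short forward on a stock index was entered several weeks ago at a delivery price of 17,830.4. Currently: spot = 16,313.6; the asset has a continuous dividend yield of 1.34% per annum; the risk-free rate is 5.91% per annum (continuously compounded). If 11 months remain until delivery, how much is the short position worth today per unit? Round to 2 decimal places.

Current fair forward for the remaining 11 months: F = S·e^((r − q)·T), (r − q) = 0.0591 − 0.0134 = 0.0457
F = 16313.6 · e^(0.0457 × 11/12) = 16313.6 × 1.04278150 = 17011.5203
Value of long forward = (F − K)·e^(−rT) = (17011.5203 − 17830.4) · e^(−0.0591·11/12)
= -818.8797 × 0.94726632 = -775.70
Short position value = −(long value) = 775.70

775.70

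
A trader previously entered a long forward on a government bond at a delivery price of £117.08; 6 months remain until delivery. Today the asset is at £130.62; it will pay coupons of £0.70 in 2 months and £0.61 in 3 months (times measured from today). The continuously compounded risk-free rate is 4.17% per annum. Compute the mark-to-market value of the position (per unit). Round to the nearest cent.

PV(remaining coupons) I = 0.70·e^(−0.0417·2/12) + 0.61·e^(−0.0417·3/12) = 1.2988
Current forward F = (S − I)·e^(rT) = (130.62 − 1.2988)·e^(0.0417·6/12) = 129.3212 × 1.021069 = 132.0459
Value (long) = (F − K)·e^(−rT) = (132.0459 − 117.08) × 0.979366 = 14.6571
Value = £14.66

£14.66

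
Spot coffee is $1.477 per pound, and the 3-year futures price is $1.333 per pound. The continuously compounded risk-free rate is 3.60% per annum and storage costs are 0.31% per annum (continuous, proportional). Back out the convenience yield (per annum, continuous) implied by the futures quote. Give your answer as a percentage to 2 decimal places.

7.33%

F = S·e^((r+u−y)T) ⇒ (r+u−y) = ln(F/S)/T
ln(1.333/1.477) = -0.102581; /T ⇒ -0.034194
y = r + u − ln(F/S)/T = 0.0360 + 0.0031 + 0.034194 = 0.073294
y = 7.33%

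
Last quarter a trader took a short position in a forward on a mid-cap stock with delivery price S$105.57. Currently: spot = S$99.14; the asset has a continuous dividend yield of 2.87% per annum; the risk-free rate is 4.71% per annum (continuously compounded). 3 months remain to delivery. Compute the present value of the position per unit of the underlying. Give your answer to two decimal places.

Current fair forward for the remaining 3 months: F = S·e^((r − q)·T), (r − q) = 0.0471 − 0.0287 = 0.0184
F = 99.14 · e^(0.0184 × 3/12) = 99.14 × 1.004611 = 99.5971
Value of long forward = (F − K)·e^(−rT) = (99.5971 − 105.57) · e^(−0.0471·3/12)
= -5.9729 × 0.988294 = -5.90
Short position value = −(long value) = S$5.90

S$5.90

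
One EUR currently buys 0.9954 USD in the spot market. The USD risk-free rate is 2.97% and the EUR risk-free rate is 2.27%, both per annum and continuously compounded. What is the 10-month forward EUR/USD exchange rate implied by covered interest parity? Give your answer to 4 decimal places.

1.0012

F = S·e^((r_USD − r_EUR)T) = 0.9954 · e^((0.0297 − 0.0227) × 10/12)
= 0.9954 · e^0.005833 = 0.9954 × 1.005850
F = 1.0012 USD per EUR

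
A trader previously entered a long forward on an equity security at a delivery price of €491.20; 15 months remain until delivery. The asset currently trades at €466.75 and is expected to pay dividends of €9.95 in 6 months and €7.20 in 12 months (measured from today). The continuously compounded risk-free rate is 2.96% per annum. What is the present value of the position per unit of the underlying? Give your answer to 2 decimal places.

-€23.40

PV(remaining dividends) I = 9.95·e^(−0.0296·6/12) + 7.20·e^(−0.0296·12/12) = 16.7938
Current forward F = (S − I)·e^(rT) = (466.75 − 16.7938)·e^(0.0296·15/12) = 449.9562 × 1.037693 = 466.9164
Value (long) = (F − K)·e^(−rT) = (466.9164 − 491.20) × 0.963676 = -23.4015
Value = -€23.40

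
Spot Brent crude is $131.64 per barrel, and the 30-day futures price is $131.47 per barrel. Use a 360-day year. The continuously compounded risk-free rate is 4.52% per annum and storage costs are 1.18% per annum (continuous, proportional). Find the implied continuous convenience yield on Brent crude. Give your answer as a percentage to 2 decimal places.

7.25%

F = S·e^((r+u−y)T) ⇒ (r+u−y) = ln(F/S)/T
ln(131.47/131.64) = -0.001292; /T ⇒ -0.015504
y = r + u − ln(F/S)/T = 0.0452 + 0.0118 + 0.015504 = 0.072504
y = 7.25%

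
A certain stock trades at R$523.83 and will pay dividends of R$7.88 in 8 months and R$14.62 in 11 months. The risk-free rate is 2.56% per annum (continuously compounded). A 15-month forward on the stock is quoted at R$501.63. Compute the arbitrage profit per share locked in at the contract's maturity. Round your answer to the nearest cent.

PV(dividends) I = 7.88·e^(−0.0256·8/12) + 14.62·e^(−0.0256·11/12) = 22.0276
Fair forward F* = (S − I)·e^(rT) = (523.83 − 22.0276)·e^0.032000 = 501.8024 × 1.032518 = 518.1200
Market R$501.63 < fair 518.1200: forward underpriced → reverse cash-and-carry (short the stock, invest proceeds at r, pay the dividends, go long the forward).
Profit at T = |F_mkt − F*| = |501.63 − 518.1200| = R$16.49 per share

R$16.49 per share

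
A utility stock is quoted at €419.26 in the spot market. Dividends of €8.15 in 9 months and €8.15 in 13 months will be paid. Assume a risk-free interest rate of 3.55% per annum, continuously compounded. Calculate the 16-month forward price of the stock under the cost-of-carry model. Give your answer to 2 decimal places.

PV(dividends) I = 8.15·e^(−0.0355·9/12) + 8.15·e^(−0.0355·13/12)
I = 7.9359 + 7.8425 = 15.7784
F = (S − I)·e^(rT) = (419.26 − 15.7784) · e^(0.0355·16/12)
= 403.4816 · e^0.047333 = 403.4816 × 1.048471 = €423.04

€423.04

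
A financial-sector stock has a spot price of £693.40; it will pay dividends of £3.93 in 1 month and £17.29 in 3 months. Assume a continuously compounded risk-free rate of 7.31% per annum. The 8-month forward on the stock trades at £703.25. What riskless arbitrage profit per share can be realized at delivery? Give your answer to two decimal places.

£2.85 per share

PV(dividends) I = 3.93·e^(−0.0731·1/12) + 17.29·e^(−0.0731·3/12) = 20.8830
Fair forward F* = (S − I)·e^(rT) = (693.40 − 20.8830)·e^0.048733 = 672.5170 × 1.049940 = 706.1025
Market £703.25 < fair 706.1025: forward underpriced → reverse cash-and-carry (short the stock, invest proceeds at r, pay the dividends, go long the forward).
Profit at T = |F_mkt − F*| = |703.25 − 706.1025| = £2.85 per share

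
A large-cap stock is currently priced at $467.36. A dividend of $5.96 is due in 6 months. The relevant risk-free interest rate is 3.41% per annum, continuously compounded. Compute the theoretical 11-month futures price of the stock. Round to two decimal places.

$476.15

PV(dividends) I = 5.96·e^(−0.0341·6/12)
I = 5.8592
F = (S − I)·e^(rT) = (467.36 − 5.8592) · e^(0.0341·11/12)
= 461.5008 · e^0.031258 = 461.5008 × 1.031752 = $476.15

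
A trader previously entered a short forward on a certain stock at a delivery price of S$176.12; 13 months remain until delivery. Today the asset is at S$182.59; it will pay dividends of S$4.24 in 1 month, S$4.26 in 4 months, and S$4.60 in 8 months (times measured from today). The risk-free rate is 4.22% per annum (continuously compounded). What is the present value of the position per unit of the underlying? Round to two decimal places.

-S$1.44

PV(remaining dividends) I = 4.24·e^(−0.0422·1/12) + 4.26·e^(−0.0422·4/12) + 4.60·e^(−0.0422·8/12) = 12.8980
Current forward F = (S − I)·e^(rT) = (182.59 − 12.8980)·e^(0.0422·13/12) = 169.6920 × 1.046778 = 177.6299
Value (long) = (F − K)·e^(−rT) = (177.6299 − 176.12) × 0.955313 = 1.4424
Short position value = −(long value) = -S$1.44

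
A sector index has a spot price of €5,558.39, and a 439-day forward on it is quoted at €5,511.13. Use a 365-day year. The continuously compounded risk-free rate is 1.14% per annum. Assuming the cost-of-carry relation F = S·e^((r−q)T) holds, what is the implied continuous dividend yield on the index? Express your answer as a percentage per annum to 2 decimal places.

From F = S·e^((r−q)T): (r − q) = ln(F/S)/T
ln(5511.13/5558.39) = ln(0.991498) = -0.008538
(r − q) = -0.008538 / (439/365) = -0.007099
q = r − ln(F/S)/T = 0.0114 + 0.007099 = 0.018499
q = 1.85%

1.85%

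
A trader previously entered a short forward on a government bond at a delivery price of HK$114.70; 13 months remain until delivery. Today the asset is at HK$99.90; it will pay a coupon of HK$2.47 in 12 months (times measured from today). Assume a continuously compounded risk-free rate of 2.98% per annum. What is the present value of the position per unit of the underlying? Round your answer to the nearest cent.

HK$13.55

PV(remaining coupons) I = 2.47·e^(−0.0298·12/12) = 2.3975
Current forward F = (S − I)·e^(rT) = (99.90 − 2.3975)·e^(0.0298·13/12) = 97.5025 × 1.032810 = 100.7016
Value (long) = (F − K)·e^(−rT) = (100.7016 − 114.70) × 0.968232 = -13.5537
Short position value = −(long value) = HK$13.55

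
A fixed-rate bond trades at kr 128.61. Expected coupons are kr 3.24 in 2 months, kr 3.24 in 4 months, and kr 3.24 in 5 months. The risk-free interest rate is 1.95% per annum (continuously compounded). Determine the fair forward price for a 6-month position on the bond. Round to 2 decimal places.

kr 120.11

PV(coupons) I = 3.24·e^(−0.0195·2/12) + 3.24·e^(−0.0195·4/12) + 3.24·e^(−0.0195·5/12)
I = 3.2295 + 3.2190 + 3.2138 = 9.6623
F = (S − I)·e^(rT) = (128.61 − 9.6623) · e^(0.0195·6/12)
= 118.9477 · e^0.009750 = 118.9477 × 1.009798 = kr 120.11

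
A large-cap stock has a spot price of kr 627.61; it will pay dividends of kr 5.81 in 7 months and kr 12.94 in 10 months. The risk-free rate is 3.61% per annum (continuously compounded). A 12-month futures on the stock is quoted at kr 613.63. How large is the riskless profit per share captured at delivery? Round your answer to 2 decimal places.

PV(dividends) I = 5.81·e^(−0.0361·7/12) + 12.94·e^(−0.0361·10/12) = 18.2454
Fair futures F* = (S − I)·e^(rT) = (627.61 − 18.2454)·e^0.036100 = 609.3646 × 1.036760 = 631.7648
Market kr 613.63 < fair 631.7648: forward underpriced → reverse cash-and-carry (short the stock, invest proceeds at r, pay the dividends, go long the forward).
Profit at T = |F_mkt − F*| = |613.63 − 631.7648| = kr 18.13 per share

kr 18.13 per share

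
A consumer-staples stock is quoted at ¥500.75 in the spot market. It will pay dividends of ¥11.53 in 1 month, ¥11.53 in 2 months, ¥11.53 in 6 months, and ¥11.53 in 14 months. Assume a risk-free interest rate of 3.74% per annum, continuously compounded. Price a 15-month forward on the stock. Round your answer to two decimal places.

PV(dividends) I = 11.53·e^(−0.0374·1/12) + 11.53·e^(−0.0374·2/12) + 11.53·e^(−0.0374·6/12) + 11.53·e^(−0.0374·14/12)
I = 11.4941 + 11.4584 + 11.3164 + 11.0377 = 45.3066
F = (S − I)·e^(rT) = (500.75 − 45.3066) · e^(0.0374·15/12)
= 455.4434 · e^0.046750 = 455.4434 × 1.047860 = ¥477.24

¥477.24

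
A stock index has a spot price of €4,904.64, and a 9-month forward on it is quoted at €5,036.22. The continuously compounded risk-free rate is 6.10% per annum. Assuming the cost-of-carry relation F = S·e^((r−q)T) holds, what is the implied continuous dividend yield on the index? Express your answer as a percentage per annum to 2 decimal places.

2.57%

From F = S·e^((r−q)T): (r − q) = ln(F/S)/T
ln(5036.22/4904.64) = ln(1.026828) = 0.026474
(r − q) = 0.026474 / (9/12) = 0.035299
q = r − ln(F/S)/T = 0.0610 − 0.035299 = 0.025701
q = 2.57%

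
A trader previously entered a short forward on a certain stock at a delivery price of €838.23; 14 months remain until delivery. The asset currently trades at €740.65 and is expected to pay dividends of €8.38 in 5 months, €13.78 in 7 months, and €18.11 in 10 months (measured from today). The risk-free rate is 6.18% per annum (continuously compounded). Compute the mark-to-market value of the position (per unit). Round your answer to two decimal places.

€77.93

PV(remaining dividends) I = 8.38·e^(−0.0618·5/12) + 13.78·e^(−0.0618·7/12) + 18.11·e^(−0.0618·10/12) = 38.6600
Current forward F = (S − I)·e^(rT) = (740.65 − 38.6600)·e^(0.0618·14/12) = 701.9900 × 1.074763 = 754.4729
Value (long) = (F − K)·e^(−rT) = (754.4729 − 838.23) × 0.930438 = -77.9308
Short position value = −(long value) = €77.93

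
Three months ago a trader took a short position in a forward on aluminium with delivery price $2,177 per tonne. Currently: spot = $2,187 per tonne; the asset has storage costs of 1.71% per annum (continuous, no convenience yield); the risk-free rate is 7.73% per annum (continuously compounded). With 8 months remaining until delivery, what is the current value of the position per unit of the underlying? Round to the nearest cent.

Current fair forward for the remaining 8 months: F = S·e^((r + u)·T), (r + u) = 0.0773 + 0.0171 = 0.0944
F = 2187 · e^(0.0944 × 8/12) = 2187 × 1.06495584 = 2329.0584
Value of long forward = (F − K)·e^(−rT) = (2329.0584 − 2177) · e^(−0.0773·8/12)
= 152.0584 × 0.94977199 = 144.42
Short position value = −(long value) = -$144.42

-$144.42 per tonne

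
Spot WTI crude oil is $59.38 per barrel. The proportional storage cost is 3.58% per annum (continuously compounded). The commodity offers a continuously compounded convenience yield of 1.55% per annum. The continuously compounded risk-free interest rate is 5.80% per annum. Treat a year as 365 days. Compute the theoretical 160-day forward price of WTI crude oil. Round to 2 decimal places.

$61.45 per barrel

Net carry = r + u − y = 0.0580 + 0.0358 − 0.0155 = 0.0783
F = S·e^((r+u−y)T) = 59.38 · e^(0.0783 × 160/365) = 59.38 · e^0.034323
= 59.38 × 1.034919 = $61.45 per barrel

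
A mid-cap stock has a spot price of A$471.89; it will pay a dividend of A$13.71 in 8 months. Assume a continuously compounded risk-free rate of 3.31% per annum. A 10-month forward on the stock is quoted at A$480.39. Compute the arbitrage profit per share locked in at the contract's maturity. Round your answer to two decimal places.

A$9.09 per share

PV(dividends) I = 13.71·e^(−0.0331·8/12) = 13.4108
Fair forward F* = (S − I)·e^(rT) = (471.89 − 13.4108)·e^0.027583 = 458.4792 × 1.027967 = 471.3015
Market A$480.39 > fair 471.3015: forward overpriced → cash-and-carry (borrow at r, buy the stock and collect the dividends, short the forward).
Profit at T = |F_mkt − F*| = |480.39 − 471.3015| = A$9.09 per share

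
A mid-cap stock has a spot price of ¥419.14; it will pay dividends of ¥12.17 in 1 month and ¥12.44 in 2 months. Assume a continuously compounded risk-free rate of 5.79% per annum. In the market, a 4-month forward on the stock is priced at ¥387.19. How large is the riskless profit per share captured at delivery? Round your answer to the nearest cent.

¥15.21 per share

PV(dividends) I = 12.17·e^(−0.0579·1/12) + 12.44·e^(−0.0579·2/12) = 24.4320
Fair forward F* = (S − I)·e^(rT) = (419.14 − 24.4320)·e^0.019300 = 394.7080 × 1.019487 = 402.3997
Market ¥387.19 < fair 402.3997: forward underpriced → reverse cash-and-carry (short the stock, invest proceeds at r, pay the dividends, go long the forward).
Profit at T = |F_mkt − F*| = |387.19 − 402.3997| = ¥15.21 per share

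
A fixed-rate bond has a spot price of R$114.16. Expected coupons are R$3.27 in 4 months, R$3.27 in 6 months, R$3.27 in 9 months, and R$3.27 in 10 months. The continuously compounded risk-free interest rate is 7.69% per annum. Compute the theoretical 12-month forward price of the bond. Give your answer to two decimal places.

R$109.80

PV(coupons) I = 3.27·e^(−0.0769·4/12) + 3.27·e^(−0.0769·6/12) + 3.27·e^(−0.0769·9/12) + 3.27·e^(−0.0769·10/12)
I = 3.1872 + 3.1467 + 3.0867 + 3.0670 = 12.4876
F = (S − I)·e^(rT) = (114.16 − 12.4876) · e^(0.0769·12/12)
= 101.6724 · e^0.076900 = 101.6724 × 1.079934 = R$109.80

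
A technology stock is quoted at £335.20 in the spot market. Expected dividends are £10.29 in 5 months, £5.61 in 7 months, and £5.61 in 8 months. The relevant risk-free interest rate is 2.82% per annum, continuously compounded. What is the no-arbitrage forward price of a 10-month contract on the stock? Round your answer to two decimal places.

£321.47

PV(dividends) I = 10.29·e^(−0.0282·5/12) + 5.61·e^(−0.0282·7/12) + 5.61·e^(−0.0282·8/12)
I = 10.1698 + 5.5185 + 5.5055 = 21.1938
F = (S − I)·e^(rT) = (335.20 − 21.1938) · e^(0.0282·10/12)
= 314.0062 · e^0.023500 = 314.0062 × 1.023778 = £321.47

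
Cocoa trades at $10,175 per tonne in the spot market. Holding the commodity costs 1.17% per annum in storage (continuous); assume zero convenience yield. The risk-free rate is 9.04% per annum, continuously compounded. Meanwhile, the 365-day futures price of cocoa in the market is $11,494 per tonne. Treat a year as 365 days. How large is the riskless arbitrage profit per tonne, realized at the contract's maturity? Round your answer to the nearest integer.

$225 per tonne

Fair futures: F* = S·e^(carry·T), with carry = (r + u) = 0.0904 + 0.0117 = 0.1021
F* = 10175 · e^(0.1021 × 365/365) = 10175 · e^0.102100 = 10175 × 1.107494 = $11268.7514
Market $11494 > fair $11268.7514: forward overpriced → cash-and-carry (buy spot, short the forward).
At maturity, profit = |F_mkt − F*| = |11494 − 11268.7514| = $225 per tonne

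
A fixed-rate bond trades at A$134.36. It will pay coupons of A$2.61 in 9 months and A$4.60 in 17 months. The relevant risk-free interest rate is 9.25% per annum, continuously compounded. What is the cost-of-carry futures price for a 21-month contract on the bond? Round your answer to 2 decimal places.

PV(coupons) I = 2.61·e^(−0.0925·9/12) + 4.60·e^(−0.0925·17/12)
I = 2.4351 + 4.0350 = 6.4701
F = (S − I)·e^(rT) = (134.36 − 6.4701) · e^(0.0925·21/12)
= 127.8899 · e^0.161875 = 127.8899 × 1.175713 = A$150.36

A$150.36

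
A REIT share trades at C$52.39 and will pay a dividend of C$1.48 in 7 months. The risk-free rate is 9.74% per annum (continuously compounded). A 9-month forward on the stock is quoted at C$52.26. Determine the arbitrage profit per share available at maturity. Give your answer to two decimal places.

C$2.60 per share

PV(dividends) I = 1.48·e^(−0.0974·7/12) = 1.3983
Fair forward F* = (S − I)·e^(rT) = (52.39 − 1.3983)·e^0.073050 = 50.9917 × 1.075784 = 54.8561
Market C$52.26 < fair 54.8561: forward underpriced → reverse cash-and-carry (short the stock, invest proceeds at r, pay the dividends, go long the forward).
Profit at T = |F_mkt − F*| = |52.26 − 54.8561| = C$2.60 per share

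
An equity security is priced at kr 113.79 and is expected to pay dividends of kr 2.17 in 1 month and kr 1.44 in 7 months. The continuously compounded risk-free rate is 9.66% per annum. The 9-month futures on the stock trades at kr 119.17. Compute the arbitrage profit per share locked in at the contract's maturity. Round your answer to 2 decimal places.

PV(dividends) I = 2.17·e^(−0.0966·1/12) + 1.44·e^(−0.0966·7/12) = 3.5137
Fair futures F* = (S − I)·e^(rT) = (113.79 − 3.5137)·e^0.072450 = 110.2763 × 1.075139 = 118.5624
Market kr 119.17 > fair 118.5624: forward overpriced → cash-and-carry (borrow at r, buy the stock and collect the dividends, short the forward).
Profit at T = |F_mkt − F*| = |119.17 − 118.5624| = kr 0.61 per share

kr 0.61 per share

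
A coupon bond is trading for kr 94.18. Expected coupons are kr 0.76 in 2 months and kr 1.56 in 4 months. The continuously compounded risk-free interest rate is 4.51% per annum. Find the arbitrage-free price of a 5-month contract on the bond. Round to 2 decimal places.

PV(coupons) I = 0.76·e^(−0.0451·2/12) + 1.56·e^(−0.0451·4/12)
I = 0.7543 + 1.5367 = 2.2910
F = (S − I)·e^(rT) = (94.18 − 2.2910) · e^(0.0451·5/12)
= 91.8890 · e^0.018792 = 91.8890 × 1.018970 = kr 93.63

kr 93.63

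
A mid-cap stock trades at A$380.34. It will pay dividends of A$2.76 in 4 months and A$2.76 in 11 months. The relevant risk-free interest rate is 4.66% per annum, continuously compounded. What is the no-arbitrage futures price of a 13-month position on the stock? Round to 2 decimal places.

A$394.39

PV(dividends) I = 2.76·e^(−0.0466·4/12) + 2.76·e^(−0.0466·11/12)
I = 2.7175 + 2.6446 = 5.3621
F = (S − I)·e^(rT) = (380.34 − 5.3621) · e^(0.0466·13/12)
= 374.9779 · e^0.050483 = 374.9779 × 1.051779 = A$394.39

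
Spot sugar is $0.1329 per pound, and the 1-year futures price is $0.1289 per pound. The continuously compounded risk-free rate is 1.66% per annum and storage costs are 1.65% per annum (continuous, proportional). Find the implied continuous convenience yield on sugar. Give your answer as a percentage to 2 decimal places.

6.37%

F = S·e^((r+u−y)T) ⇒ (r+u−y) = ln(F/S)/T
ln(0.1289/0.1329) = -0.030560; /T ⇒ -0.030560
y = r + u − ln(F/S)/T = 0.0166 + 0.0165 + 0.030560 = 0.063660
y = 6.37%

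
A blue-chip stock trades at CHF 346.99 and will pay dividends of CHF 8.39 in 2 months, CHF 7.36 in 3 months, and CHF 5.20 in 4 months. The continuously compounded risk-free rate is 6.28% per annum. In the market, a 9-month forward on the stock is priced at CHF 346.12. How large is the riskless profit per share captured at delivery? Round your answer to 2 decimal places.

CHF 4.03 per share

PV(dividends) I = 8.39·e^(−0.0628·2/12) + 7.36·e^(−0.0628·3/12) + 5.20·e^(−0.0628·4/12) = 20.6403
Fair forward F* = (S − I)·e^(rT) = (346.99 − 20.6403)·e^0.047100 = 326.3497 × 1.048227 = 342.0886
Market CHF 346.12 > fair 342.0886: forward overpriced → cash-and-carry (borrow at r, buy the stock and collect the dividends, short the forward).
Profit at T = |F_mkt − F*| = |346.12 − 342.0886| = CHF 4.03 per share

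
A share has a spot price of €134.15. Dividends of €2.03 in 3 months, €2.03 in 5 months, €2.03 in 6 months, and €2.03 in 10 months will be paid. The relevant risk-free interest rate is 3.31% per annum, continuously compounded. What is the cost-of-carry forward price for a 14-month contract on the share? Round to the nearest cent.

€131.13

PV(dividends) I = 2.03·e^(−0.0331·3/12) + 2.03·e^(−0.0331·5/12) + 2.03·e^(−0.0331·6/12) + 2.03·e^(−0.0331·10/12)
I = 2.0133 + 2.0022 + 1.9967 + 1.9748 = 7.9870
F = (S − I)·e^(rT) = (134.15 − 7.9870) · e^(0.0331·14/12)
= 126.1630 · e^0.038617 = 126.1630 × 1.039372 = €131.13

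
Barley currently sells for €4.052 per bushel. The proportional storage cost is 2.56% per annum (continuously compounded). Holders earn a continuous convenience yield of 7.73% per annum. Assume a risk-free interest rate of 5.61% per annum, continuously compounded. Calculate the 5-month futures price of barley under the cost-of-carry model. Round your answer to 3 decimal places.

€4.059 per bushel

Net carry = r + u − y = 0.0561 + 0.0256 − 0.0773 = 0.0044
F = S·e^((r+u−y)T) = 4.052 · e^(0.0044 × 5/12) = 4.052 · e^0.001833
= 4.052 × 1.001835 = €4.059 per bushel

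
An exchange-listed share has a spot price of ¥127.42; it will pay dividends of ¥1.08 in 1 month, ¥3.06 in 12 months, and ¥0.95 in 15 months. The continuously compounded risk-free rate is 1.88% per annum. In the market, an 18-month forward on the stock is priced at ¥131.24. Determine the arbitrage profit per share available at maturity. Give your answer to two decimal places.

¥5.33 per share

PV(dividends) I = 1.08·e^(−0.0188·1/12) + 3.06·e^(−0.0188·12/12) + 0.95·e^(−0.0188·15/12) = 5.0093
Fair forward F* = (S − I)·e^(rT) = (127.42 − 5.0093)·e^0.028200 = 122.4107 × 1.028601 = 125.9118
Market ¥131.24 > fair 125.9118: forward overpriced → cash-and-carry (borrow at r, buy the stock and collect the dividends, short the forward).
Profit at T = |F_mkt − F*| = |131.24 − 125.9118| = ¥5.33 per share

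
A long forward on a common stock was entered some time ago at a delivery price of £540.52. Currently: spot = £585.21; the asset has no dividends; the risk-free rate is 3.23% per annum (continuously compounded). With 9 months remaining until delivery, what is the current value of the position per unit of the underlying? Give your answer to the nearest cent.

£57.63

Current fair forward for the remaining 9 months: F = S·e^(r·T), r = 0.0323
F = 585.21 · e^(0.0323 × 9/12) = 585.21 × 1.024521 = 599.5599
Value of long forward = (F − K)·e^(−rT) = (599.5599 − 540.52) · e^(−0.0323·9/12)
= 59.0399 × 0.976066 = 57.63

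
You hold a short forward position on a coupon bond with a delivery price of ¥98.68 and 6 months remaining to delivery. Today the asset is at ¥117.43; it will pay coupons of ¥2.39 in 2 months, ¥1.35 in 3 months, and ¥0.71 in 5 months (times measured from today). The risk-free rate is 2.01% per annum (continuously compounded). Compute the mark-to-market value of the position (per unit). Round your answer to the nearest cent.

PV(remaining coupons) I = 2.39·e^(−0.0201·2/12) + 1.35·e^(−0.0201·3/12) + 0.71·e^(−0.0201·5/12) = 4.4293
Current forward F = (S − I)·e^(rT) = (117.43 − 4.4293)·e^(0.0201·6/12) = 113.0007 × 1.010101 = 114.1421
Value (long) = (F − K)·e^(−rT) = (114.1421 − 98.68) × 0.990000 = 15.3075
Short position value = −(long value) = -¥15.31

-¥15.31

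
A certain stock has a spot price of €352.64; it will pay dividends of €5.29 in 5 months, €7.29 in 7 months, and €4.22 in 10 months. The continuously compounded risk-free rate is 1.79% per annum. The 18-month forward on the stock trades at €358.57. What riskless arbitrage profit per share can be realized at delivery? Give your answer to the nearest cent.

€13.41 per share

PV(dividends) I = 5.29·e^(−0.0179·5/12) + 7.29·e^(−0.0179·7/12) + 4.22·e^(−0.0179·10/12) = 16.6225
Fair forward F* = (S − I)·e^(rT) = (352.64 − 16.6225)·e^0.026850 = 336.0175 × 1.027214 = 345.1619
Market €358.57 > fair 345.1619: forward overpriced → cash-and-carry (borrow at r, buy the stock and collect the dividends, short the forward).
Profit at T = |F_mkt − F*| = |358.57 − 345.1619| = €13.41 per share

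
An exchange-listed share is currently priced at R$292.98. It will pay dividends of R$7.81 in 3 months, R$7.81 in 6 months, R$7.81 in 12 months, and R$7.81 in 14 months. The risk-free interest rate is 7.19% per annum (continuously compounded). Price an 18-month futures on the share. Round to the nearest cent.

R$293.31

PV(dividends) I = 7.81·e^(−0.0719·3/12) + 7.81·e^(−0.0719·6/12) + 7.81·e^(−0.0719·12/12) + 7.81·e^(−0.0719·14/12)
I = 7.6709 + 7.5342 + 7.2682 + 7.1816 = 29.6549
F = (S − I)·e^(rT) = (292.98 − 29.6549) · e^(0.0719·18/12)
= 263.3251 · e^0.107850 = 263.3251 × 1.113881 = R$293.31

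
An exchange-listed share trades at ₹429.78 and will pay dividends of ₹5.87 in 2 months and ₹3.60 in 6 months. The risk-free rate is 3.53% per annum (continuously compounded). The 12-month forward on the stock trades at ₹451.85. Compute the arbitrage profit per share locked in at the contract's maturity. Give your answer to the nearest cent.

PV(dividends) I = 5.87·e^(−0.0353·2/12) + 3.60·e^(−0.0353·6/12) = 9.3726
Fair forward F* = (S − I)·e^(rT) = (429.78 − 9.3726)·e^0.035300 = 420.4074 × 1.035930 = 435.5126
Market ₹451.85 > fair 435.5126: forward overpriced → cash-and-carry (borrow at r, buy the stock and collect the dividends, short the forward).
Profit at T = |F_mkt − F*| = |451.85 − 435.5126| = ₹16.34 per share

₹16.34 per share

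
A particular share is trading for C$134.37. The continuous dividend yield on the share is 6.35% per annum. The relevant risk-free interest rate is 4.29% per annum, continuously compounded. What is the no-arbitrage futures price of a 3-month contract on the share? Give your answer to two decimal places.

C$133.68

F = S·e^((r − q)T) = 134.37 · e^((0.0429 − 0.0635) × 3/12)
= 134.37 · e^-0.005150 = 134.37 × 0.994863
F = C$133.68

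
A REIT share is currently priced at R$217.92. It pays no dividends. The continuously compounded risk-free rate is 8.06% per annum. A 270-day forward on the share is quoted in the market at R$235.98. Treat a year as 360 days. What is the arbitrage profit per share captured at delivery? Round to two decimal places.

R$4.48 per share

Fair forward: F* = S·e^(carry·T), with carry = r = 0.0806
F* = 217.92 · e^(0.0806 × 270/360) = 217.92 · e^0.060450 = 217.92 × 1.062314 = R$231.4995
Market R$235.98 > fair R$231.4995: forward overpriced → cash-and-carry (buy spot, short the forward).
At maturity, profit = |F_mkt − F*| = |235.98 − 231.4995| = R$4.48 per share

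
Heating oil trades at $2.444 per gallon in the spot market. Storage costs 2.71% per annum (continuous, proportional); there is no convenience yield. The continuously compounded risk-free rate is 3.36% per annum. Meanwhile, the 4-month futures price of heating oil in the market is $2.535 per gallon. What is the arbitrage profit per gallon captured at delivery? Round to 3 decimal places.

$0.041 per gallon

Fair futures: F* = S·e^(carry·T), with carry = (r + u) = 0.0336 + 0.0271 = 0.0607
F* = 2.444 · e^(0.0607 × 4/12) = 2.444 · e^0.020233 = 2.444 × 1.020439 = $2.4940
Market $2.535 > fair $2.4940: forward overpriced → cash-and-carry (buy spot, short the forward).
At maturity, profit = |F_mkt − F*| = |2.535 − 2.4940| = $0.041 per gallon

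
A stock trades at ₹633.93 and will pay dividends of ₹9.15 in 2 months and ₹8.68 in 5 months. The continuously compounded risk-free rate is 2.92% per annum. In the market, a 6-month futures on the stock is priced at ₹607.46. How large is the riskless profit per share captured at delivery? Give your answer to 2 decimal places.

₹17.85 per share

PV(dividends) I = 9.15·e^(−0.0292·2/12) + 8.68·e^(−0.0292·5/12) = 17.6806
Fair futures F* = (S − I)·e^(rT) = (633.93 − 17.6806)·e^0.014600 = 616.2494 × 1.014707 = 625.3126
Market ₹607.46 < fair 625.3126: forward underpriced → reverse cash-and-carry (short the stock, invest proceeds at r, pay the dividends, go long the forward).
Profit at T = |F_mkt − F*| = |607.46 − 625.3126| = ₹17.85 per share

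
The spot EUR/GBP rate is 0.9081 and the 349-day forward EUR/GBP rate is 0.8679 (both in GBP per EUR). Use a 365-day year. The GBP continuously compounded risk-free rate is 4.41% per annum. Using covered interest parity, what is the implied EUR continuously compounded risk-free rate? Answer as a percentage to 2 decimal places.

F = S·e^((r_GBP − r_EUR)T) ⇒ r_EUR = r_GBP − ln(F/S)/T
ln(0.8679/0.9081) = -0.045278; /(349/365) = -0.047354
r_EUR = 0.0441 + 0.047354 = 0.091454
r_EUR = 9.15%

9.15%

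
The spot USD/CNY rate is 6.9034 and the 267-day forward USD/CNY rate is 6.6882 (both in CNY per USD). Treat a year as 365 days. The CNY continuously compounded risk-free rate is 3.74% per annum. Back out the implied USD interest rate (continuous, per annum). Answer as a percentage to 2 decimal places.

8.07%

F = S·e^((r_CNY − r_USD)T) ⇒ r_USD = r_CNY − ln(F/S)/T
ln(6.6882/6.9034) = -0.031669; /(267/365) = -0.043293
r_USD = 0.0374 + 0.043293 = 0.080693
r_USD = 8.07%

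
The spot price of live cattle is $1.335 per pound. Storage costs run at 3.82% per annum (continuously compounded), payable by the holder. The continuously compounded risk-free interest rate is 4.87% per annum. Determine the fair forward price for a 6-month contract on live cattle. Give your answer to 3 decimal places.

Net carry = r + u − y = 0.0487 + 0.0382 − 0.0000 = 0.0869
F = S·e^((r+u−y)T) = 1.335 · e^(0.0869 × 6/12) = 1.335 · e^0.043450
= 1.335 × 1.044408 = $1.394 per pound

$1.394 per pound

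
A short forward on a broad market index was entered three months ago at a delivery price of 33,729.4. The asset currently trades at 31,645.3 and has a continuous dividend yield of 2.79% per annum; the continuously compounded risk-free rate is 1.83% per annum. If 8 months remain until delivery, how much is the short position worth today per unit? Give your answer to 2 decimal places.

2258.26

Current fair forward for the remaining 8 months: F = S·e^((r − q)·T), (r − q) = 0.0183 − 0.0279 = -0.0096
F = 31645.3 · e^(-0.0096 × 8/12) = 31645.3 × 0.99362044 = 31443.4169
Value of long forward = (F − K)·e^(−rT) = (31443.4169 − 33729.4) · e^(−0.0183·8/12)
= -2285.9831 × 0.98787412 = -2258.26
Short position value = −(long value) = 2258.26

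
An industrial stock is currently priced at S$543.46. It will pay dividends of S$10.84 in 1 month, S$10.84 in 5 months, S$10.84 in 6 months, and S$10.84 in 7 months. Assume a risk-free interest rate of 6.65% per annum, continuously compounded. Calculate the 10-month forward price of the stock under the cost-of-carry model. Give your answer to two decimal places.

PV(dividends) I = 10.84·e^(−0.0665·1/12) + 10.84·e^(−0.0665·5/12) + 10.84·e^(−0.0665·6/12) + 10.84·e^(−0.0665·7/12)
I = 10.7801 + 10.5438 + 10.4855 + 10.4275 = 42.2369
F = (S − I)·e^(rT) = (543.46 − 42.2369) · e^(0.0665·10/12)
= 501.2231 · e^0.055417 = 501.2231 × 1.056981 = S$529.78

S$529.78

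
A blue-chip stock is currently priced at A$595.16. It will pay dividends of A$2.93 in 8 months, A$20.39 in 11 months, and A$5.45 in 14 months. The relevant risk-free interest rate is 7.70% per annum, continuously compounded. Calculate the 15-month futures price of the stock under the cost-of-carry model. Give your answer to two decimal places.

A$625.82

PV(dividends) I = 2.93·e^(−0.0770·8/12) + 20.39·e^(−0.0770·11/12) + 5.45·e^(−0.0770·14/12)
I = 2.7834 + 19.0004 + 4.9818 = 26.7656
F = (S − I)·e^(rT) = (595.16 − 26.7656) · e^(0.0770·15/12)
= 568.3944 · e^0.096250 = 568.3944 × 1.101034 = A$625.82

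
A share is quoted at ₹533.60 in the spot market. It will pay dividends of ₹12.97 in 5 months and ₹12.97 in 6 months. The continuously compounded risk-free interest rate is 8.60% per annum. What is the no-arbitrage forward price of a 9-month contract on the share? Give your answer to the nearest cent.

PV(dividends) I = 12.97·e^(−0.0860·5/12) + 12.97·e^(−0.0860·6/12)
I = 12.5135 + 12.4241 = 24.9376
F = (S − I)·e^(rT) = (533.60 − 24.9376) · e^(0.0860·9/12)
= 508.6624 · e^0.064500 = 508.6624 × 1.066626 = ₹542.55

₹542.55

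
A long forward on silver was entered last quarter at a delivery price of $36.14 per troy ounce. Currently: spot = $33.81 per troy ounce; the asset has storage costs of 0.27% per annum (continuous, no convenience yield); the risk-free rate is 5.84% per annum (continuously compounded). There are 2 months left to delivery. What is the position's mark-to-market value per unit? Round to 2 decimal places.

-$1.96 per troy ounce

Current fair forward for the remaining 2 months: F = S·e^((r + u)·T), (r + u) = 0.0584 + 0.0027 = 0.0611
F = 33.81 · e^(0.0611 × 2/12) = 33.81 × 1.010235 = 34.1560
Value of long forward = (F − K)·e^(−rT) = (34.1560 − 36.14) · e^(−0.0584·2/12)
= -1.9840 × 0.990314 = -1.96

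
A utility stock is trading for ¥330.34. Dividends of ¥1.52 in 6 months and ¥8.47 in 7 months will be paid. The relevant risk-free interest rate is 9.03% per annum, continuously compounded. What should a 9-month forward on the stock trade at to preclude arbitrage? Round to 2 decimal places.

PV(dividends) I = 1.52·e^(−0.0903·6/12) + 8.47·e^(−0.0903·7/12)
I = 1.4529 + 8.0354 = 9.4883
F = (S − I)·e^(rT) = (330.34 − 9.4883) · e^(0.0903·9/12)
= 320.8517 · e^0.067725 = 320.8517 × 1.070071 = ¥343.33

¥343.33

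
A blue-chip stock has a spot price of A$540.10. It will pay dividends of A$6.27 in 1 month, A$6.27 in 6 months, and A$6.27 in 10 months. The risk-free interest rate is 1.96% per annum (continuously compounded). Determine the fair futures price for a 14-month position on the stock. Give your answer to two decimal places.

A$533.52

PV(dividends) I = 6.27·e^(−0.0196·1/12) + 6.27·e^(−0.0196·6/12) + 6.27·e^(−0.0196·10/12)
I = 6.2598 + 6.2089 + 6.1684 = 18.6371
F = (S − I)·e^(rT) = (540.10 − 18.6371) · e^(0.0196·14/12)
= 521.4629 · e^0.022867 = 521.4629 × 1.023130 = A$533.52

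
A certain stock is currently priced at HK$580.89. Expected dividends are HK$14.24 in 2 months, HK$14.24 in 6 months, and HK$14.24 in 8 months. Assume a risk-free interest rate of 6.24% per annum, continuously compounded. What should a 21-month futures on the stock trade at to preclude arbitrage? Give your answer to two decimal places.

PV(dividends) I = 14.24·e^(−0.0624·2/12) + 14.24·e^(−0.0624·6/12) + 14.24·e^(−0.0624·8/12)
I = 14.0927 + 13.8026 + 13.6598 = 41.5551
F = (S − I)·e^(rT) = (580.89 − 41.5551) · e^(0.0624·21/12)
= 539.3349 · e^0.109200 = 539.3349 × 1.115385 = HK$601.57

HK$601.57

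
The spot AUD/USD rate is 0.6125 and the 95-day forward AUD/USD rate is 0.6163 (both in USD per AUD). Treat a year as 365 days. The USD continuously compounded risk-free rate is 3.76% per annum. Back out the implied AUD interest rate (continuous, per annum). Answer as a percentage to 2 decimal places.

1.38%

F = S·e^((r_USD − r_AUD)T) ⇒ r_AUD = r_USD − ln(F/S)/T
ln(0.6163/0.6125) = 0.006185; /(95/365) = 0.023763
r_AUD = 0.0376 − 0.023763 = 0.013837
r_AUD = 1.38%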